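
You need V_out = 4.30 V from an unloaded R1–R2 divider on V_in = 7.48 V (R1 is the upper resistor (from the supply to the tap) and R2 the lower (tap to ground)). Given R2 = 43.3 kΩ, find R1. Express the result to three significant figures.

R1 ≈ 32.0 kΩ

Required fraction k = V_out/V_in = 0.5749.
So R1 = R2 · (V_in/V_out − 1) = 43.3 × (7.48/4.30 − 1) = 43.3 × 0.7395 = 32.02 kΩ.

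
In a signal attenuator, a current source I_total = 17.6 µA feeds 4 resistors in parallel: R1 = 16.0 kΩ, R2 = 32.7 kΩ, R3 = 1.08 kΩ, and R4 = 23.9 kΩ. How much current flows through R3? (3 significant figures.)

Conductances: ΣG = 1/16.0 + 1/32.7 + 1/1.08 + 1/23.9 = 1.061 (1/kΩ).
R3 takes the fraction G_k/ΣG = 0.9259/1.061 = 0.8728, so I = 17.6 × 0.8728 = 15.36 µA.

I ≈ 15.4 µA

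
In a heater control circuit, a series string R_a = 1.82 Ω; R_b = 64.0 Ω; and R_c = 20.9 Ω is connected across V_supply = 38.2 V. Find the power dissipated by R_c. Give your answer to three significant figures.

The common current is I = 38.2/86.72 = 0.4405 A.
V(R_c) = I·R = 9.206 V; P = V·I = 9.206 × 0.4405 = 4.055 W.

P ≈ 4.06 W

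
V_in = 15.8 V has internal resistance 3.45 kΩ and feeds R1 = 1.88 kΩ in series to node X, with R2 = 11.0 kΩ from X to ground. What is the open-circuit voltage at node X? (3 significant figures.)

V_th ≈ 10.6 V

R1' = 3.45 + 1.88 = 5.330 kΩ (source resistance + R1).
V_th is the unloaded tap voltage: V_in · R2/(R1'+R2) = 15.8 × 0.6736 = 10.64 V.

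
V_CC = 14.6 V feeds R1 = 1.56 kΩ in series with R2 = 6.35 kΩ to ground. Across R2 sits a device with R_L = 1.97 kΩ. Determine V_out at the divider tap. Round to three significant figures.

The load sits in parallel with R2, giving an effective lower resistance R2' = R2·R_L/(R2+R_L) = 1.504 kΩ.
Now apply the divider: V_out = 14.6 × 0.4908 = 7.165 V.

V_out ≈ 7.17 V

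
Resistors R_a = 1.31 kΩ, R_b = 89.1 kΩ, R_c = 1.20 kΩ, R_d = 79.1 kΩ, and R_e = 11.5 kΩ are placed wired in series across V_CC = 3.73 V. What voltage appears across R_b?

Total series resistance ΣR = 1.31 + 89.1 + 1.20 + 79.1 + 11.5 = 182.2 kΩ.
Voltage divider: V = V_CC · (89.10 / 182.2) = 3.73 × 0.4890 = 1.824 V.

V ≈ 1.82 V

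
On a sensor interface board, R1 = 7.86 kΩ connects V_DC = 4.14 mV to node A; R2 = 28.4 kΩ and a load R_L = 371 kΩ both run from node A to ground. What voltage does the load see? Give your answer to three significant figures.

First combine the lower leg with the load: R2 ‖ R_L = 26.38 kΩ.
Then V_out = V_DC · R2'/(R1 + R2') = 4.14 × 26.38/34.24 = 3.190 mV.

V_out ≈ 3.19 mV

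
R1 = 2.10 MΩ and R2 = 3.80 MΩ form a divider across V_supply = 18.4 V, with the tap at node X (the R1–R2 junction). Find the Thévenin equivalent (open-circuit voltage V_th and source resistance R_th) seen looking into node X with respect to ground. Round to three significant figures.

With X open, the divider is unloaded: V_th = 18.4 × 3.80/5.900 = 11.85 V.
Looking into X with the source shorted: R_th = R1·R2/(R1+R2) = 2.100 × 3.80/5.900 = 1.353 MΩ.

V_th ≈ 11.9 V, R_th ≈ 1.35 MΩ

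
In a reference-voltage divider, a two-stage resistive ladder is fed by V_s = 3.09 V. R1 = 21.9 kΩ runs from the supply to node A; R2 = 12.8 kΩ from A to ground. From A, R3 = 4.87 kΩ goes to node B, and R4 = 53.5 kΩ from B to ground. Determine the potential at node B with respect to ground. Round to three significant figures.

V_B ≈ 0.918 V

Node A sees R2 in parallel with the series input of stage 2, R3 + R4 = 58.37 kΩ.
Effective lower resistance at A: R2 ‖ 58.37 = 10.50 kΩ.
So V_A = 3.09 × 0.3240 = 1.001 V.
Stage 2 is unloaded, so V_B = V_A · R4/(R3+R4) = 1.001 × 53.5/58.37 = 0.9177 V.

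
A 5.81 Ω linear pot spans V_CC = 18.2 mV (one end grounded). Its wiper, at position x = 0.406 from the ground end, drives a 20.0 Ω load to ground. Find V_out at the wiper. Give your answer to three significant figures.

Split the track: R_lower = x·R_p = 2.359 Ω, R_upper = (1−x)·R_p = 3.451 Ω.
Lower segment in parallel with the load: 2.359 ‖ 20.0 = 2.110 Ω.
Then V_out = V_CC · 2.110/(3.451 + 2.110) = 6.905 mV.

V_out ≈ 6.91 mV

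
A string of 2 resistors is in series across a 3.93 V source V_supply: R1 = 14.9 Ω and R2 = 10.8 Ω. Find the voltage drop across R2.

Series total: ΣR = 14.9 + 10.8 = 25.70 Ω.
V = V_supply · R/ΣR = 3.93 × 0.4202 = 1.652 V.

V ≈ 1.65 V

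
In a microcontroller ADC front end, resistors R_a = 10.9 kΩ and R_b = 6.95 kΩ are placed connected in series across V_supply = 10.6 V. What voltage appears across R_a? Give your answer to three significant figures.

V ≈ 6.47 V

Total series resistance ΣR = 10.9 + 6.95 = 17.85 kΩ.
By the voltage-divider rule, V = 10.6 × 10.90/17.85 = 6.473 V.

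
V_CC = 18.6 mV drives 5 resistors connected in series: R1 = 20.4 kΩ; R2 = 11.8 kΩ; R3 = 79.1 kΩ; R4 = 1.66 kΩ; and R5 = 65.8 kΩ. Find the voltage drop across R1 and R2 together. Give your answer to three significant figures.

Total series resistance ΣR = 20.4 + 11.8 + 79.1 + 1.66 + 65.8 = 178.8 kΩ.
R_{R1..R2} = 20.4 + 11.8 = 32.20 kΩ.
Voltage divider: V = V_CC · (32.20 / 178.8) = 18.6 × 0.1801 = 3.350 mV.

V ≈ 3.35 mV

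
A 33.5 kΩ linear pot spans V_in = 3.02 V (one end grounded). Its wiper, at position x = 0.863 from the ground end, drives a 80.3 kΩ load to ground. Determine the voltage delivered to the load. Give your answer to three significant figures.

Lower segment x·R_p = 28.91 kΩ; upper segment (1−x)·R_p = 4.590 kΩ.
(x·R_p) ‖ R_L = 21.26 kΩ.
Then V_out = V_in · 21.26/(4.590 + 21.26) = 2.484 V.
(Unloaded: V_out = x·V_in = 2.61 V.)

V_out ≈ 2.48 V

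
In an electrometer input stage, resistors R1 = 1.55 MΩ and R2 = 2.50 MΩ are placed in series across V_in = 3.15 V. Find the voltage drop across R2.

V ≈ 1.94 V

Total series resistance ΣR = 1.55 + 2.50 = 4.050 MΩ.
V = V_in · R/ΣR = 3.15 × 0.6173 = 1.944 V.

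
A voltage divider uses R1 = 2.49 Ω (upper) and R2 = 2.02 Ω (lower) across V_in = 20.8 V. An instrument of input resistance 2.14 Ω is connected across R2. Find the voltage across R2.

R2 ‖ R_L = (2.02 × 2.14)/(2.02 + 2.14) = 1.039 Ω.
Now apply the divider: V_out = 20.8 × 0.2944 = 6.124 V.

V_out ≈ 6.12 V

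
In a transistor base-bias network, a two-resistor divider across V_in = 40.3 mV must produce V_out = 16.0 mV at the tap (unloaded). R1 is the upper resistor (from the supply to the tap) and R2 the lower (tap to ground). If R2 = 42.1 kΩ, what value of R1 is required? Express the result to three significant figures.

R1 ≈ 63.9 kΩ

Required fraction k = V_out/V_in = 0.3970.
R1 = R2·(1/k − 1) = 42.1 × 1.519 = 63.94 kΩ.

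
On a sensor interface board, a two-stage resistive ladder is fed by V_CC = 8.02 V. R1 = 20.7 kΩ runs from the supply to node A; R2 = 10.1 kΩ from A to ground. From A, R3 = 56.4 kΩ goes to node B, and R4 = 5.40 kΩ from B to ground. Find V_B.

V_B ≈ 0.207 V

Looking into the second stage from A: R3 + R4 = 61.80 kΩ appears in parallel with R2.
R2 ‖ (R3+R4) = 8.681 kΩ.
V_A = 8.02 × 8.681/(20.7 + 8.681) = 2.370 V.
V_B = V_A × 0.08738 = 0.2071 V.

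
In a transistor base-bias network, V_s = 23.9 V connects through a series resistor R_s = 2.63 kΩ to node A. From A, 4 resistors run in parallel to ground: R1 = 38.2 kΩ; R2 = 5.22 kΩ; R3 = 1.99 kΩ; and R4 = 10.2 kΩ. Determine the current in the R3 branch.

Combine the parallel branches: R_p = (1/38.2 + 1/5.22 + 1/1.99 + 1/10.2)⁻¹ = 1.222 kΩ.
Node voltage V_A = V_s · R_p/(R_s + R_p) = 23.9 × 0.3172 = 7.582 V.
I(R3) = V_A / R3 = 7.582/1.99 = 3.810 mA.

I ≈ 3.81 mA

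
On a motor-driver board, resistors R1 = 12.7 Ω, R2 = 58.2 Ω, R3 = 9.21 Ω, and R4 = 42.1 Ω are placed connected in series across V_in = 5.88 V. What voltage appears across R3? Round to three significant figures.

Total series resistance ΣR = 12.7 + 58.2 + 9.21 + 42.1 = 122.2 Ω.
Voltage divider: V = V_in · (9.210 / 122.2) = 5.88 × 0.07536 = 0.4431 V.

V ≈ 0.443 V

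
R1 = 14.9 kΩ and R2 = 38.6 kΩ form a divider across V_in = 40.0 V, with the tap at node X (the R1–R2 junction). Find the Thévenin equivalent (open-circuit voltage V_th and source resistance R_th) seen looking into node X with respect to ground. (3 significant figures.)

Open-circuit (no load on X): V_th = V_in · R2/(R1 + R2) = 40.0 × 38.6/(14.90 + 38.6) = 28.86 V.
Looking into X with the source shorted: R_th = R1·R2/(R1+R2) = 14.90 × 38.6/53.50 = 10.75 kΩ.

V_th ≈ 28.9 V, R_th ≈ 10.8 kΩ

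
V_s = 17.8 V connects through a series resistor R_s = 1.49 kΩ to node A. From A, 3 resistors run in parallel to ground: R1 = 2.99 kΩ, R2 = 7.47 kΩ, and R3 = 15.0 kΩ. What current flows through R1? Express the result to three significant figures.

I ≈ 3.31 mA

Equivalent of the parallel group: R_p = 1.869 kΩ.
Node voltage V_A = V_s · R_p/(R_s + R_p) = 17.8 × 0.5564 = 9.905 V.
I(R1) = V_A / R1 = 9.905/2.99 = 3.313 mA.
(Check via current divider: I_total = 5.299 mA; share G_k/ΣG = 0.6252 → same result.)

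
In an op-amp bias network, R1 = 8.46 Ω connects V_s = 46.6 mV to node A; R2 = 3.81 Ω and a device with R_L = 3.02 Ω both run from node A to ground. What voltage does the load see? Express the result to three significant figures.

First combine the lower leg with the load: R2 ‖ R_L = 1.685 Ω.
Then V_out = V_s · R2'/(R1 + R2') = 46.6 × 1.685/10.14 = 7.739 mV.

V_out ≈ 7.74 mV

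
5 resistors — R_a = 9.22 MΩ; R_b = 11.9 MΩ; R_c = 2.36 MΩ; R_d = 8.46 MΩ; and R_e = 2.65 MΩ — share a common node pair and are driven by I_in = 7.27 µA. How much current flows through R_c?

I ≈ 2.77 µA

Total conductance ΣG = 1/9.22 + 1/11.9 + 1/2.36 + 1/8.46 + 1/2.65 = 1.112 (units of 1/MΩ).
By the current-divider rule, I = I_in · G_k/ΣG = 7.27 × 0.3811 = 2.771 µA.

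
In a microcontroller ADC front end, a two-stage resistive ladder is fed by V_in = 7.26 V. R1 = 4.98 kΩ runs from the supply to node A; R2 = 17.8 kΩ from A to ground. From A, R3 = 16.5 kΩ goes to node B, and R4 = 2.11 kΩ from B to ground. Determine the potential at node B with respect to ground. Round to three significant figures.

V_B ≈ 0.532 V

Looking into the second stage from A: R3 + R4 = 18.61 kΩ appears in parallel with R2.
Effective lower resistance at A: R2 ‖ 18.61 = 9.098 kΩ.
V_A = 7.26 × 9.098/(4.98 + 9.098) = 4.692 V.
V_B = V_A × 0.1134 = 0.5320 V.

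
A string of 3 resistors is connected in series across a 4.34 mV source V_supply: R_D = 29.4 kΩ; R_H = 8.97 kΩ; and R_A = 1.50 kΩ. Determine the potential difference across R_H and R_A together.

Total series resistance ΣR = 29.4 + 8.97 + 1.50 = 39.87 kΩ.
R_{R_H..R_A} = 8.97 + 1.50 = 10.47 kΩ.
Voltage divider: V = V_supply · (10.47 / 39.87) = 4.34 × 0.2626 = 1.140 mV.

V ≈ 1.14 mV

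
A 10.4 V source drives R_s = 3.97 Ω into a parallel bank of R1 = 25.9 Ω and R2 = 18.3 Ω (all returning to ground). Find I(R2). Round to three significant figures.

I ≈ 0.415 A

Combine the parallel branches: R_p = (1/25.9 + 1/18.3)⁻¹ = 10.72 Ω.
V_A by voltage divider: V_A = 10.4 × 10.72/(3.97 + 10.72) = 7.590 V.
Branch current I = V_A/R2 = 7.590/18.3 = 0.4148 A.
(Check via current divider: I_total = 0.7078 A; share G_k/ΣG = 0.5860 → same result.)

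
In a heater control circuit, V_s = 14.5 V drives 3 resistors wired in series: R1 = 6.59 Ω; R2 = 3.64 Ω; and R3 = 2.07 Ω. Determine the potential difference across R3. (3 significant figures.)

Series total: ΣR = 6.59 + 3.64 + 2.07 = 12.30 Ω.
Voltage divider: V = V_s · (2.070 / 12.30) = 14.5 × 0.1683 = 2.440 V.

V ≈ 2.44 V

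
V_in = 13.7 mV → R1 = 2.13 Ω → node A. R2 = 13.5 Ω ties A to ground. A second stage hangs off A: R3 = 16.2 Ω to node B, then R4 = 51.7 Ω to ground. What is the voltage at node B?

V_B ≈ 8.77 mV

The second stage (R3 + R4 = 67.90 Ω) loads node A in parallel with R2.
R2 ‖ (R3+R4) = 11.26 Ω.
V_A = 13.7 × 11.26/(2.13 + 11.26) = 11.52 mV.
Stage 2 is unloaded, so V_B = V_A · R4/(R3+R4) = 11.52 × 51.7/67.90 = 8.772 mV.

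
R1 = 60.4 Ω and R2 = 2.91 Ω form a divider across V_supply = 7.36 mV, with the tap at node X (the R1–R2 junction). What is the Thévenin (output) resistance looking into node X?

R_th ≈ 2.78 Ω

Zeroing V_supply shorts the top of R1 to ground, so R_th = R1 ‖ R2 = 2.776 Ω.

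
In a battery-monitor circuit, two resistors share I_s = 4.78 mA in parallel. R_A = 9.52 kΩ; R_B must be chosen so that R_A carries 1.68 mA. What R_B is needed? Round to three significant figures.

R_B ≈ 5.16 kΩ

In a two-way split, I_A/I_s = R_B/(R_A + R_B).
With f = 0.3515, R_B = R_A · f/(1−f) = 9.52 × 0.5419 = 5.159 kΩ.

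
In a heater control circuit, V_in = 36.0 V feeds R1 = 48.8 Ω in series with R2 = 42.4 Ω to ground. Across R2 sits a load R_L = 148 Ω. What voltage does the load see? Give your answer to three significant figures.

First combine the lower leg with the load: R2 ‖ R_L = 32.96 Ω.
Then V_out = V_in · R2'/(R1 + R2') = 36.0 × 32.96/81.76 = 14.51 V.
(Unloaded it would be 16.7 V; the load pulls it down.)

V_out ≈ 14.5 V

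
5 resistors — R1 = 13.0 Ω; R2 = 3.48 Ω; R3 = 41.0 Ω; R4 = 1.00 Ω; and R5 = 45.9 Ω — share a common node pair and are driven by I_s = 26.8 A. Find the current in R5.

Conductances: ΣG = 1/13.0 + 1/3.48 + 1/41.0 + 1/1.00 + 1/45.9 = 1.410 (1/Ω).
By the current-divider rule, I = I_s · G_k/ΣG = 26.8 × 0.01545 = 0.4140 A.

I ≈ 0.414 A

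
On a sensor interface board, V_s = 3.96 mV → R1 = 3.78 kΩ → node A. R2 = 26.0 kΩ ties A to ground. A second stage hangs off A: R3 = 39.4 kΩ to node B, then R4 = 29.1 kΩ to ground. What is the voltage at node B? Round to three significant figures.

V_B ≈ 1.40 mV

The second stage (R3 + R4 = 68.50 kΩ) loads node A in parallel with R2.
Effective lower resistance at A: R2 ‖ 68.50 = 18.85 kΩ.
V_A = 3.96 × 18.85/(3.78 + 18.85) = 3.298 mV.
V_B = V_A × 0.4248 = 1.401 mV.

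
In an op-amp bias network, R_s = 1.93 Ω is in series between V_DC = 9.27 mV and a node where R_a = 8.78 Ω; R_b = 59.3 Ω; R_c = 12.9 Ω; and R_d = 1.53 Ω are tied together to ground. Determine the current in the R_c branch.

I ≈ 0.270 mA

Combine the parallel branches: R_p = (1/8.78 + 1/59.3 + 1/12.9 + 1/1.53)⁻¹ = 1.160 Ω.
Node voltage V_A = V_DC · R_p/(R_s + R_p) = 9.27 × 0.3755 = 3.480 mV.
Branch current I = V_A/R_c = 3.480/12.9 = 0.2698 mA.
(Equivalently: I_total = 3.000 mA, then current-divider fraction G_k/ΣG = 0.08994.)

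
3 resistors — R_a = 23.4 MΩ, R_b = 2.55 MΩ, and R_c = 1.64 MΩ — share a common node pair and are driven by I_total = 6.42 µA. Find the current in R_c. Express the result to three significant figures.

Total conductance ΣG = 1/23.4 + 1/2.55 + 1/1.64 = 1.045 (units of 1/MΩ).
Current divider: I(R_c) = I_total · G_k/ΣG = 6.42 × (0.6098/1.045) = 6.42 × 0.5837 = 3.747 µA.

I ≈ 3.75 µA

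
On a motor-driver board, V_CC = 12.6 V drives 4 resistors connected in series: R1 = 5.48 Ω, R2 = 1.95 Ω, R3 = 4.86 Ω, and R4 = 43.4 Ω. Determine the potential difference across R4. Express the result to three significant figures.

V ≈ 9.82 V

Total series resistance ΣR = 5.48 + 1.95 + 4.86 + 43.4 = 55.69 Ω.
V = V_CC · R/ΣR = 12.6 × 0.7793 = 9.819 V.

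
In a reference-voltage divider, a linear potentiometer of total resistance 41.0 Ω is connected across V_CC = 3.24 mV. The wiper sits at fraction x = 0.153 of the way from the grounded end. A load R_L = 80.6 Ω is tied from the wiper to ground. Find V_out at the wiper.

V_out ≈ 0.465 mV

Lower segment x·R_p = 6.273 Ω; upper segment (1−x)·R_p = 34.73 Ω.
(x·R_p) ‖ R_L = 5.820 Ω.
Loaded-divider output: V_out = 3.24 × 0.1435 = 0.4651 mV.
(Unloaded: V_out = x·V_CC = 0.496 mV.)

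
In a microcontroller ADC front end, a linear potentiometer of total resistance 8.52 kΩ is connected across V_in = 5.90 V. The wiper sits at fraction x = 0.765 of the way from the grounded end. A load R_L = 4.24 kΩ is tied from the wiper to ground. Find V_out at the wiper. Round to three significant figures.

V_out ≈ 3.32 V

Split the track: R_lower = x·R_p = 6.518 kΩ, R_upper = (1−x)·R_p = 2.002 kΩ.
Lower segment in parallel with the load: 6.518 ‖ 4.24 = 2.569 kΩ.
Loaded-divider output: V_out = 5.90 × 0.5620 = 3.316 V.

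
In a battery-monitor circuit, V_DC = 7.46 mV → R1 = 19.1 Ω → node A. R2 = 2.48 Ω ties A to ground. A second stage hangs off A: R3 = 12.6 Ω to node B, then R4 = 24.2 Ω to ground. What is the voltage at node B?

V_B ≈ 0.532 mV

Looking into the second stage from A: R3 + R4 = 36.80 Ω appears in parallel with R2.
Effective lower resistance at A: R2 ‖ 36.80 = 2.323 Ω.
V_A = 7.46 × 2.323/(19.1 + 2.323) = 0.8091 mV.
Then the unloaded second divider: V_B = V_A × R4/(R3+R4) = 0.8091 × 0.6576 = 0.5320 mV.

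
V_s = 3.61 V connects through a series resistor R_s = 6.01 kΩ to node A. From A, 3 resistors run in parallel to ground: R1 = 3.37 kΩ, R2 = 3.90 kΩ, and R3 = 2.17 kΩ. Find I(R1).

Combine the parallel branches: R_p = (1/3.37 + 1/3.90 + 1/2.17)⁻¹ = 0.9862 kΩ.
Node voltage V_A = V_s · R_p/(R_s + R_p) = 3.61 × 0.1410 = 0.5089 V.
Branch current I = V_A/R1 = 0.5089/3.37 = 0.1510 mA.

I ≈ 0.151 mA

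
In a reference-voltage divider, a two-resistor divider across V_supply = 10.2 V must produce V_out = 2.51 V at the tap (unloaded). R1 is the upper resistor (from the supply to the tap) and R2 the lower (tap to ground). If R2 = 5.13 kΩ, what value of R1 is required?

V_out/V_supply = R2/(R1+R2) = 0.2461.
Rearranging, R1 = R2·(1−k)/k = 5.13 × 3.064 = 15.72 kΩ.

R1 ≈ 15.7 kΩ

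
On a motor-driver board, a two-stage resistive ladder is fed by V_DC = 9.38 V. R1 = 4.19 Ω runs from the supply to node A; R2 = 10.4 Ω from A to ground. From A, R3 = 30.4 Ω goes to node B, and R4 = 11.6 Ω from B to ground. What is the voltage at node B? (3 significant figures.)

V_B ≈ 1.72 V

Looking into the second stage from A: R3 + R4 = 42.00 Ω appears in parallel with R2.
R2 ‖ (R3+R4) = 8.336 Ω.
V_A = 9.38 × 8.336/(4.19 + 8.336) = 6.242 V.
Stage 2 is unloaded, so V_B = V_A · R4/(R3+R4) = 6.242 × 11.6/42.00 = 1.724 V.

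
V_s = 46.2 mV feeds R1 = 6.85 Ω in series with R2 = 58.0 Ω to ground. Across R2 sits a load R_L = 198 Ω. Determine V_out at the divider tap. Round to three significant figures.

V_out ≈ 40.1 mV

First combine the lower leg with the load: R2 ‖ R_L = 44.86 Ω.
Now apply the divider: V_out = 46.2 × 0.8675 = 40.08 mV.
(Unloaded it would be 41.3 mV; the load pulls it down.)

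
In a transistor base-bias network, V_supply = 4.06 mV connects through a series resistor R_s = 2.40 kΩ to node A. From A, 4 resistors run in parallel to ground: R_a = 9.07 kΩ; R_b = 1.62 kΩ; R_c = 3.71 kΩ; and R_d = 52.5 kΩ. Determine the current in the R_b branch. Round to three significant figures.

I ≈ 0.729 µA

Equivalent of the parallel group: R_p = 0.9841 kΩ.
V_A by voltage divider: V_A = 4.06 × 0.9841/(2.40 + 0.9841) = 1.181 mV.
I(R_b) = V_A / R_b = 1.181/1.62 = 0.7288 µA.
(Equivalently: I_total = 1.200 µA, then current-divider fraction G_k/ΣG = 0.6075.)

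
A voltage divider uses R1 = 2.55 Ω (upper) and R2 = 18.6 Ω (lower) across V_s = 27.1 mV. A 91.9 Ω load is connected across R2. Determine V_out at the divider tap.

R2 ‖ R_L = (18.6 × 91.9)/(18.6 + 91.9) = 15.47 Ω.
Then V_out = V_s · R2'/(R1 + R2') = 27.1 × 15.47/18.02 = 23.26 mV.
(Unloaded it would be 23.8 mV; the load pulls it down.)

V_out ≈ 23.3 mV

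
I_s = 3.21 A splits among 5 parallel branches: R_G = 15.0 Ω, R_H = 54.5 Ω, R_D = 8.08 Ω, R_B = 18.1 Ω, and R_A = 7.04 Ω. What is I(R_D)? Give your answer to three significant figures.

I ≈ 0.978 A

Total conductance ΣG = 1/15.0 + 1/54.5 + 1/8.08 + 1/18.1 + 1/7.04 = 0.4061 (units of 1/Ω).
R_D takes the fraction G_k/ΣG = 0.1238/0.4061 = 0.3048, so I = 3.21 × 0.3048 = 0.9783 A.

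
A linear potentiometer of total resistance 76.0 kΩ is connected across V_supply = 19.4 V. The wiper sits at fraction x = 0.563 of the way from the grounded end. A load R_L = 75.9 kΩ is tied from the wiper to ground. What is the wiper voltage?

V_out ≈ 8.76 V

Lower segment x·R_p = 42.79 kΩ; upper segment (1−x)·R_p = 33.21 kΩ.
R_L loads the lower segment: effective lower R = 27.36 kΩ.
Then V_out = V_supply · 27.36/(33.21 + 27.36) = 8.763 V.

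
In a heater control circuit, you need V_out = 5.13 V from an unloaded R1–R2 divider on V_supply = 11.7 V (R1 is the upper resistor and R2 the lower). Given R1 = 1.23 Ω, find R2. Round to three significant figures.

R2 ≈ 0.960 Ω

The divider ratio is R2/(R1+R2) = 5.13/11.7 = 0.4385.
R2 = R1 · 0.4385/(1 − 0.4385) = 0.9604 Ω.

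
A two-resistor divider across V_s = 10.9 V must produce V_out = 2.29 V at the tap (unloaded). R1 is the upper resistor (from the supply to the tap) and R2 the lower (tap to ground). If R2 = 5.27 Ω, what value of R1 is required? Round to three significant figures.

V_out/V_s = R2/(R1+R2) = 0.2101.
R1 = R2·(1/k − 1) = 5.27 × 3.760 = 19.81 Ω.

R1 ≈ 19.8 Ω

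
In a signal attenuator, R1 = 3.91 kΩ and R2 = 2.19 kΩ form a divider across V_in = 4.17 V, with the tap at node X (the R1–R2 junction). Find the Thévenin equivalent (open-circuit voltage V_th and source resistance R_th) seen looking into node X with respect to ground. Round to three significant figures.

V_th ≈ 1.50 V, R_th ≈ 1.40 kΩ

Open-circuit (no load on X): V_th = V_in · R2/(R1 + R2) = 4.17 × 2.19/(3.910 + 2.19) = 1.497 V.
With V_in suppressed (replaced by a short), R_th = R1 ‖ R2 = (3.910 × 2.19)/(3.910 + 2.19) = 1.404 kΩ.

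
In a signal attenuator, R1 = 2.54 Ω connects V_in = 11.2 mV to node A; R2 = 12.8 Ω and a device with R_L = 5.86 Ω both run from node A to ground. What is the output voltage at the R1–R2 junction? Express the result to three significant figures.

V_out ≈ 6.86 mV

R2 ‖ R_L = (12.8 × 5.86)/(12.8 + 5.86) = 4.020 Ω.
Voltage divider with the loaded lower leg: V_out = 11.2 × 4.020/(2.54 + 4.020) = 11.2 × 0.6128 = 6.863 mV.
(Unloaded it would be 9.35 mV; the load pulls it down.)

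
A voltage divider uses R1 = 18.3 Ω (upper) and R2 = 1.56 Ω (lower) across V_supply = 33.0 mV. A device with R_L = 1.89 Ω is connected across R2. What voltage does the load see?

R2 ‖ R_L = (1.56 × 1.89)/(1.56 + 1.89) = 0.8546 Ω.
Now apply the divider: V_out = 33.0 × 0.04462 = 1.472 mV.
(Unloaded it would be 2.59 mV; the load pulls it down.)

V_out ≈ 1.47 mV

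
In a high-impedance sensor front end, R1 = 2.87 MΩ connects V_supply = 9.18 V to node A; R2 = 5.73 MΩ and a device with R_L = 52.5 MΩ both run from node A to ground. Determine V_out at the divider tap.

The load sits in parallel with R2, giving an effective lower resistance R2' = R2·R_L/(R2+R_L) = 5.166 MΩ.
Now apply the divider: V_out = 9.18 × 0.6429 = 5.901 V.

V_out ≈ 5.90 V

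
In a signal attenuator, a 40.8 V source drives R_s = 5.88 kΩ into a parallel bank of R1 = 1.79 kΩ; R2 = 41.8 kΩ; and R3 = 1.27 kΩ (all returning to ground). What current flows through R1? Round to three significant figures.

I ≈ 2.52 mA

Combine the parallel branches: R_p = (1/1.79 + 1/41.8 + 1/1.27)⁻¹ = 0.7299 kΩ.
Node voltage V_A = V_s · R_p/(R_s + R_p) = 40.8 × 0.1104 = 4.506 V.
I(R1) = V_A / R1 = 4.506/1.79 = 2.517 mA.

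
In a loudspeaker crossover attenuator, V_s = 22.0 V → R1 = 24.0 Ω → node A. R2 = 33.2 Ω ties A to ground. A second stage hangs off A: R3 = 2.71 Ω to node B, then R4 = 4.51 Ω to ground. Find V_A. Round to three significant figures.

V_A ≈ 4.36 V

Node A sees R2 in parallel with the series input of stage 2, R3 + R4 = 7.220 Ω.
R2 ‖ (R3+R4) = 5.930 Ω.
First divider: V_A = V_s · 5.930/(24.0 + 5.930) = 4.359 V.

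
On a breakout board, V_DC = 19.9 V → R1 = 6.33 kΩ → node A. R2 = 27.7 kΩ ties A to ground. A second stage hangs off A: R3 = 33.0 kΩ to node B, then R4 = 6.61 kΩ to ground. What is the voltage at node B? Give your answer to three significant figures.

V_B ≈ 2.39 V

Looking into the second stage from A: R3 + R4 = 39.61 kΩ appears in parallel with R2.
Effective lower resistance at A: R2 ‖ 39.61 = 16.30 kΩ.
First divider: V_A = V_DC · 16.30/(6.33 + 16.30) = 14.33 V.
Stage 2 is unloaded, so V_B = V_A · R4/(R3+R4) = 14.33 × 6.61/39.61 = 2.392 V.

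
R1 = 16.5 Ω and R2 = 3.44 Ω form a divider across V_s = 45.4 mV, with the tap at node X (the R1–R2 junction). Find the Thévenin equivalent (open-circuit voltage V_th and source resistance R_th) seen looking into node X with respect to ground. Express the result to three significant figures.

V_th ≈ 7.83 mV, R_th ≈ 2.85 Ω

With X open, the divider is unloaded: V_th = 45.4 × 3.44/19.94 = 7.832 mV.
With V_s suppressed (replaced by a short), R_th = R1 ‖ R2 = (16.50 × 3.44)/(16.50 + 3.44) = 2.847 Ω.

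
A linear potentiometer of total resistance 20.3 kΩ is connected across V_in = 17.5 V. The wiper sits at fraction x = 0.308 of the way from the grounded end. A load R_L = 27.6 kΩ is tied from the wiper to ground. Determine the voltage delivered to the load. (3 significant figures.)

Split the track: R_lower = x·R_p = 6.252 kΩ, R_upper = (1−x)·R_p = 14.05 kΩ.
(x·R_p) ‖ R_L = 5.098 kΩ.
V_out = 17.5 × 5.098/(14.05 + 5.098) = 4.660 V.
(Unloaded: V_out = x·V_in = 5.39 V.)

V_out ≈ 4.66 V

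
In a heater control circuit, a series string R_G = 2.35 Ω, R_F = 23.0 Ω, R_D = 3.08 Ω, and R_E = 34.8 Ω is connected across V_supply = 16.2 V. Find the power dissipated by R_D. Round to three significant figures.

P ≈ 0.202 W

Series current I = V_supply/ΣR = 16.2/63.23 = 0.2562 A.
V(R_D) = I·R = 0.7891 V; P = V·I = 0.7891 × 0.2562 = 0.2022 W.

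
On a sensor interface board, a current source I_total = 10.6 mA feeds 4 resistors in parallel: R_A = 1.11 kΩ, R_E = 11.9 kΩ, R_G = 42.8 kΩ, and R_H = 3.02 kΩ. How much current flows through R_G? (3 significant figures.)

Total conductance ΣG = 1/1.11 + 1/11.9 + 1/42.8 + 1/3.02 = 1.339 (units of 1/kΩ).
R_G takes the fraction G_k/ΣG = 0.02336/1.339 = 0.01744, so I = 10.6 × 0.01744 = 0.1849 mA.

I ≈ 0.185 mA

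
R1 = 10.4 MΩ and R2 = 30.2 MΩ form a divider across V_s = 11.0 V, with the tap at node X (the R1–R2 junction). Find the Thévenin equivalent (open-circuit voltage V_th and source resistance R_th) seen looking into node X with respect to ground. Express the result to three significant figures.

V_th ≈ 8.18 V, R_th ≈ 7.74 MΩ

Open-circuit (no load on X): V_th = V_s · R2/(R1 + R2) = 11.0 × 30.2/(10.40 + 30.2) = 8.182 V.
Zeroing V_s shorts the top of R1 to ground, so R_th = R1 ‖ R2 = 7.736 MΩ.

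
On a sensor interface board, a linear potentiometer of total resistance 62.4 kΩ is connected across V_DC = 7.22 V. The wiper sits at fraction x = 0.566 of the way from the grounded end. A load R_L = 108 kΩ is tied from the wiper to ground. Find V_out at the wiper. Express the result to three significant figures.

V_out ≈ 3.58 V

Split the track: R_lower = x·R_p = 35.32 kΩ, R_upper = (1−x)·R_p = 27.08 kΩ.
R_L loads the lower segment: effective lower R = 26.61 kΩ.
Loaded-divider output: V_out = 7.22 × 0.4957 = 3.579 V.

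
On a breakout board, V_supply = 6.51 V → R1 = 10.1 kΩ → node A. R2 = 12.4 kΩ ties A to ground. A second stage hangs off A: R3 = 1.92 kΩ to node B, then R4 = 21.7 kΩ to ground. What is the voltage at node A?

Node A sees R2 in parallel with the series input of stage 2, R3 + R4 = 23.62 kΩ.
R2 ‖ (R3+R4) = 8.131 kΩ.
So V_A = 6.51 × 0.4460 = 2.904 V.

V_A ≈ 2.90 V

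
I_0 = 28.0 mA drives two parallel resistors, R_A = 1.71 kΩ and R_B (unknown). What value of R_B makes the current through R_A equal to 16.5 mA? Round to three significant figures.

In a two-way split, I_A/I_0 = R_B/(R_A + R_B).
16.5/28.0 = R_B/(R_A + R_B) → R_B = R_A · (0.5893)/(1 − 0.5893) = 1.71 × 1.435 = 2.453 kΩ.

R_B ≈ 2.45 kΩ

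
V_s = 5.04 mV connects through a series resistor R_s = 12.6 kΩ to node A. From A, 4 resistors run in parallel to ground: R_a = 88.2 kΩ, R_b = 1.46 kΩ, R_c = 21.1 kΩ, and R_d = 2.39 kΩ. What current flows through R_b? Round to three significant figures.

Equivalent of the parallel group: R_p = 0.8605 kΩ.
V_A by voltage divider: V_A = 5.04 × 0.8605/(12.6 + 0.8605) = 0.3222 mV.
I(R_b) = V_A / R_b = 0.3222/1.46 = 0.2207 µA.

I ≈ 0.221 µA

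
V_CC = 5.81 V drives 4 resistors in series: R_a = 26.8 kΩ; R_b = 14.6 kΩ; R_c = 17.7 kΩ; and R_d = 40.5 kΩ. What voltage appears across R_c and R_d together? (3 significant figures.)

Series total: ΣR = 26.8 + 14.6 + 17.7 + 40.5 = 99.60 kΩ.
R_{R_c..R_d} = 17.7 + 40.5 = 58.20 kΩ.
V = V_CC · R/ΣR = 5.81 × 0.5843 = 3.395 V.

V ≈ 3.40 V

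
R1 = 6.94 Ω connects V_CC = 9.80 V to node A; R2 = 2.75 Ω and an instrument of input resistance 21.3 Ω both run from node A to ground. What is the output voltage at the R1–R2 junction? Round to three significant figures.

V_out ≈ 2.55 V

First combine the lower leg with the load: R2 ‖ R_L = 2.436 Ω.
Voltage divider with the loaded lower leg: V_out = 9.80 × 2.436/(6.94 + 2.436) = 9.80 × 0.2598 = 2.546 V.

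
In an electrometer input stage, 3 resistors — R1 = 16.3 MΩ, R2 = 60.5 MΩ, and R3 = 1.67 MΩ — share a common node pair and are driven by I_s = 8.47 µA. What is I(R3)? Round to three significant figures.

Conductances: ΣG = 1/16.3 + 1/60.5 + 1/1.67 = 0.6767 (1/MΩ).
By the current-divider rule, I = I_s · G_k/ΣG = 8.47 × 0.8849 = 7.495 µA.

I ≈ 7.50 µA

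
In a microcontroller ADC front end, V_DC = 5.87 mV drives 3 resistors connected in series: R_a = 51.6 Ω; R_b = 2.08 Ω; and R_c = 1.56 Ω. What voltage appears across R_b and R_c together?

V ≈ 0.387 mV

Total series resistance ΣR = 51.6 + 2.08 + 1.56 = 55.24 Ω.
R_{R_b..R_c} = 2.08 + 1.56 = 3.640 Ω.
By the voltage-divider rule, V = 5.87 × 3.640/55.24 = 0.3868 mV.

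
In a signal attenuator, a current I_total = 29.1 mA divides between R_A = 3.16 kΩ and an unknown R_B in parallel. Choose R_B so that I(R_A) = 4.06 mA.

The fraction through R_A equals R_B/(R_A+R_B).
With f = 0.1395, R_B = R_A · f/(1−f) = 3.16 × 0.1621 = 0.5124 kΩ.

R_B ≈ 0.512 kΩ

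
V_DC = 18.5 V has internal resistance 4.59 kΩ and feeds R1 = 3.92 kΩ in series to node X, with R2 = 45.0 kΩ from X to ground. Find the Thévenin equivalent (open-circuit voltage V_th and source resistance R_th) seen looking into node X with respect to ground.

R1' = 4.59 + 3.92 = 8.510 kΩ (source resistance + R1).
V_th is the unloaded tap voltage: V_DC · R2/(R1'+R2) = 18.5 × 0.8410 = 15.56 V.
Looking into X with the source shorted: R_th = R1'·R2/(R1'+R2) = 8.510 × 45.0/53.51 = 7.157 kΩ.

V_th ≈ 15.6 V, R_th ≈ 7.16 kΩ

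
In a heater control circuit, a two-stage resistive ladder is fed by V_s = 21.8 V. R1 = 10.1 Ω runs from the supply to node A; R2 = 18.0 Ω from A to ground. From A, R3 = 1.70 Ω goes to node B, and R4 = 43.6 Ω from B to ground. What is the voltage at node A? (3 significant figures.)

V_A ≈ 12.2 V

Looking into the second stage from A: R3 + R4 = 45.30 Ω appears in parallel with R2.
R2 ‖ (R3+R4) = 12.88 Ω.
V_A = 21.8 × 12.88/(10.1 + 12.88) = 12.22 V.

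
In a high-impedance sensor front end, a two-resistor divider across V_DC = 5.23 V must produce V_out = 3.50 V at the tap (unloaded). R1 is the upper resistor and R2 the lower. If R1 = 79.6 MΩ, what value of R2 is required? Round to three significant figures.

R2 ≈ 161 MΩ

Required fraction k = V_out/V_DC = 0.6692.
So R2 = R1 · V_out/(V_DC − V_out) = 79.6 × 3.50/(5.23 − 3.50) = 79.6 × 2.023 = 161.0 MΩ.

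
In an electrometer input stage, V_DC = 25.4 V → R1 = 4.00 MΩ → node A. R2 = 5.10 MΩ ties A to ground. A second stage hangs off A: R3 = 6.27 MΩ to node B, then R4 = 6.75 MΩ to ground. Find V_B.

V_B ≈ 6.30 V

Node A sees R2 in parallel with the series input of stage 2, R3 + R4 = 13.02 MΩ.
Effective lower resistance at A: R2 ‖ 13.02 = 3.665 MΩ.
So V_A = 25.4 × 0.4781 = 12.14 V.
V_B = V_A × 0.5184 = 6.296 V.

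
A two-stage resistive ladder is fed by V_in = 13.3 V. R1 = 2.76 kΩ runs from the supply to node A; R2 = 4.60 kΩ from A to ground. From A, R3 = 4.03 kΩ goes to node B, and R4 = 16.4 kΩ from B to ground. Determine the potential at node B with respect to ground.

Looking into the second stage from A: R3 + R4 = 20.43 kΩ appears in parallel with R2.
R2 ‖ (R3+R4) = 3.755 kΩ.
So V_A = 13.3 × 0.5763 = 7.665 V.
V_B = V_A × 0.8027 = 6.153 V.

V_B ≈ 6.15 V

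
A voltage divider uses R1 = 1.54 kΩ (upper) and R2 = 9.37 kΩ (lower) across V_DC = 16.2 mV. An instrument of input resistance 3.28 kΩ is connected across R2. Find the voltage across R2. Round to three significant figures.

V_out ≈ 9.92 mV

R2 ‖ R_L = (9.37 × 3.28)/(9.37 + 3.28) = 2.430 kΩ.
Now apply the divider: V_out = 16.2 × 0.6120 = 9.915 mV.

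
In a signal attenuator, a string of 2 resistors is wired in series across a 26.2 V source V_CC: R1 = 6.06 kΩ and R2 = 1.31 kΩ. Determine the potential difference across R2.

ΣR = 6.06 + 1.31 = 7.370 kΩ.
V = V_CC · R/ΣR = 26.2 × 0.1777 = 4.657 V.

V ≈ 4.66 V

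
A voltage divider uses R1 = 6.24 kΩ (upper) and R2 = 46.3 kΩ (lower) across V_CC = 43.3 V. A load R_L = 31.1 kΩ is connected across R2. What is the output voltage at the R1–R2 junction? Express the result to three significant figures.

V_out ≈ 32.4 V

The load sits in parallel with R2, giving an effective lower resistance R2' = R2·R_L/(R2+R_L) = 18.60 kΩ.
Voltage divider with the loaded lower leg: V_out = 43.3 × 18.60/(6.24 + 18.60) = 43.3 × 0.7488 = 32.42 V.
(Unloaded it would be 38.2 V; the load pulls it down.)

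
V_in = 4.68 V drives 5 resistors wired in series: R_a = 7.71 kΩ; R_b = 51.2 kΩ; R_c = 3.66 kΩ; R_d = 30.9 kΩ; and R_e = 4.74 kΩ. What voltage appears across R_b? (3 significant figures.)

ΣR = 7.71 + 51.2 + 3.66 + 30.9 + 4.74 = 98.21 kΩ.
Voltage divider: V = V_in · (51.20 / 98.21) = 4.68 × 0.5213 = 2.440 V.

V ≈ 2.44 V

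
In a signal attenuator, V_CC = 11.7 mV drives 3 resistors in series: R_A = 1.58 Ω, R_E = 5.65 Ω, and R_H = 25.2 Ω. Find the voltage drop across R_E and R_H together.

V ≈ 11.1 mV

Series total: ΣR = 1.58 + 5.65 + 25.2 = 32.43 Ω.
R_{R_E..R_H} = 5.65 + 25.2 = 30.85 Ω.
V = V_CC · R/ΣR = 11.7 × 0.9513 = 11.13 mV.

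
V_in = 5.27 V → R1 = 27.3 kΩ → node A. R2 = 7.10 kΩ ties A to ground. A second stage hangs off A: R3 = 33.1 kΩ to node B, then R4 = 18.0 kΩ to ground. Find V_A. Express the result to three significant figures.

V_A ≈ 0.980 V

The second stage (R3 + R4 = 51.10 kΩ) loads node A in parallel with R2.
R2 ‖ (R3+R4) = 6.234 kΩ.
V_A = 5.27 × 6.234/(27.3 + 6.234) = 0.9797 V.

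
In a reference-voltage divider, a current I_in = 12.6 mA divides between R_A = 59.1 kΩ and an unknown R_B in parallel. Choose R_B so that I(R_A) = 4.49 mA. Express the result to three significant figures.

R_B ≈ 32.7 kΩ

Two-branch current divider: I_A = I_in · R_B/(R_A + R_B).
With f = 0.3563, R_B = R_A · f/(1−f) = 59.1 × 0.5536 = 32.72 kΩ.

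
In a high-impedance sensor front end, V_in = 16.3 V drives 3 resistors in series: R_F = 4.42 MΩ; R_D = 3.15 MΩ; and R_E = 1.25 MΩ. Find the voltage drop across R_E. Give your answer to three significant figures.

V ≈ 2.31 V

Series total: ΣR = 4.42 + 3.15 + 1.25 = 8.820 MΩ.
By the voltage-divider rule, V = 16.3 × 1.250/8.820 = 2.310 V.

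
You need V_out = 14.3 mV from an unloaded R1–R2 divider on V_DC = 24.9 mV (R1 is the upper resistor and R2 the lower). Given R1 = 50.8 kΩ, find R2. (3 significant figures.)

R2 ≈ 68.5 kΩ

Required fraction k = V_out/V_DC = 0.5743.
So R2 = R1 · V_out/(V_DC − V_out) = 50.8 × 14.3/(24.9 − 14.3) = 50.8 × 1.349 = 68.53 kΩ.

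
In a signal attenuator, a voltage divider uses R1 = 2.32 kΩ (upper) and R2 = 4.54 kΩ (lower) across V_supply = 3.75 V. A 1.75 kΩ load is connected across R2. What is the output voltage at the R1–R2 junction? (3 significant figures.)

V_out ≈ 1.32 V

R2 ‖ R_L = (4.54 × 1.75)/(4.54 + 1.75) = 1.263 kΩ.
Then V_out = V_supply · R2'/(R1 + R2') = 3.75 × 1.263/3.583 = 1.322 V.
(Unloaded it would be 2.48 V; the load pulls it down.)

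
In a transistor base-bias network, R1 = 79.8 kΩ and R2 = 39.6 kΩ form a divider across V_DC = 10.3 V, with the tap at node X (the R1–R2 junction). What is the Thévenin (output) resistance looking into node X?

With V_DC suppressed (replaced by a short), R_th = R1 ‖ R2 = (79.80 × 39.6)/(79.80 + 39.6) = 26.47 kΩ.

R_th ≈ 26.5 kΩ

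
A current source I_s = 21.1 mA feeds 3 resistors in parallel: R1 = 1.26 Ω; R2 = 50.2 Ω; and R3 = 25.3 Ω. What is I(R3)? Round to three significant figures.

I ≈ 0.978 mA

ΣG = 1/1.26 + 1/50.2 + 1/25.3 = 0.8531.
Current divider: I(R3) = I_s · G_k/ΣG = 21.1 × (0.03953/0.8531) = 21.1 × 0.04633 = 0.9776 mA.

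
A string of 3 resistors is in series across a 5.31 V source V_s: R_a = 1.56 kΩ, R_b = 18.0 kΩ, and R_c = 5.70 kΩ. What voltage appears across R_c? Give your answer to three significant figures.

ΣR = 1.56 + 18.0 + 5.70 = 25.26 kΩ.
V = V_s · R/ΣR = 5.31 × 0.2257 = 1.198 V.

V ≈ 1.20 V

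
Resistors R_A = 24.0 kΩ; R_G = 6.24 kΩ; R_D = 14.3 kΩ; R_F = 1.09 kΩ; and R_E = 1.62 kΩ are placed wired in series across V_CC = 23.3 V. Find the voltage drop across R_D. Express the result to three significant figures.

V ≈ 7.05 V

Total series resistance ΣR = 24.0 + 6.24 + 14.3 + 1.09 + 1.62 = 47.25 kΩ.
V = V_CC · R/ΣR = 23.3 × 0.3026 = 7.052 V.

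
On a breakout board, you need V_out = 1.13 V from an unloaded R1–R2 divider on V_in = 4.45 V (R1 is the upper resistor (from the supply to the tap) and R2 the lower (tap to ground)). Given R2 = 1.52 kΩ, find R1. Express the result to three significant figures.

The divider ratio is R2/(R1+R2) = 1.13/4.45 = 0.2539.
Rearranging, R1 = R2·(1−k)/k = 1.52 × 2.938 = 4.466 kΩ.

R1 ≈ 4.47 kΩ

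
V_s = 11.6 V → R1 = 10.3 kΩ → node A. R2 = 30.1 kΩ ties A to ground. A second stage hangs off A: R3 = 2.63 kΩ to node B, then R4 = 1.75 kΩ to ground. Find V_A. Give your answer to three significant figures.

The second stage (R3 + R4 = 4.380 kΩ) loads node A in parallel with R2.
R2 ‖ (R3+R4) = 3.824 kΩ.
So V_A = 11.6 × 0.2707 = 3.140 V.

V_A ≈ 3.14 V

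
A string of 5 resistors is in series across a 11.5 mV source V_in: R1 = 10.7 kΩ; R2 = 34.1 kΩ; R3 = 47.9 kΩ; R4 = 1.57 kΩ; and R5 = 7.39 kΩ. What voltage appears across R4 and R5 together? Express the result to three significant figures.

ΣR = 10.7 + 34.1 + 47.9 + 1.57 + 7.39 = 101.7 kΩ.
R_{R4..R5} = 1.57 + 7.39 = 8.960 kΩ.
By the voltage-divider rule, V = 11.5 × 8.960/101.7 = 1.014 mV.

V ≈ 1.01 mV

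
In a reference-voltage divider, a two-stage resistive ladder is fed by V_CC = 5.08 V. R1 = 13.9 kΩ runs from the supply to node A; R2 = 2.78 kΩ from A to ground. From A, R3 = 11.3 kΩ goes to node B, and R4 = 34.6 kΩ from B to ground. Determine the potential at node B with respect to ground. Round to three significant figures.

V_B ≈ 0.608 V

Node A sees R2 in parallel with the series input of stage 2, R3 + R4 = 45.90 kΩ.
Effective lower resistance at A: R2 ‖ 45.90 = 2.621 kΩ.
So V_A = 5.08 × 0.1587 = 0.8060 V.
V_B = V_A × 0.7538 = 0.6076 V.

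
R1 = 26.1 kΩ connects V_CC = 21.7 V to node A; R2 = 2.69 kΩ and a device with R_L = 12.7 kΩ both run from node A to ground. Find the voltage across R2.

V_out ≈ 1.70 V

First combine the lower leg with the load: R2 ‖ R_L = 2.220 kΩ.
Then V_out = V_CC · R2'/(R1 + R2') = 21.7 × 2.220/28.32 = 1.701 V.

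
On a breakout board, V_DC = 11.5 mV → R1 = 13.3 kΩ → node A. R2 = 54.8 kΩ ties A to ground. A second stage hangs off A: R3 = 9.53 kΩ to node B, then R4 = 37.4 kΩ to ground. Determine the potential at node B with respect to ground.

V_B ≈ 6.01 mV

Node A sees R2 in parallel with the series input of stage 2, R3 + R4 = 46.93 kΩ.
R2 ‖ (R3+R4) = 25.28 kΩ.
V_A = 11.5 × 25.28/(13.3 + 25.28) = 7.536 mV.
Stage 2 is unloaded, so V_B = V_A · R4/(R3+R4) = 7.536 × 37.4/46.93 = 6.005 mV.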